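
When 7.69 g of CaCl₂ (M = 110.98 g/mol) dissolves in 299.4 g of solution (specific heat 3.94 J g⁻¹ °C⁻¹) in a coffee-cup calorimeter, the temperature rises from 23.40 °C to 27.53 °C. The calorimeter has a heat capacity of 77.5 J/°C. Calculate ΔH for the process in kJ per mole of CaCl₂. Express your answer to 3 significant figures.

|ΔT| = |27.53 − 23.40| = 4.13 °C
|q_surr| = (299.4 × 3.94 + 77.5) × 4.13 = 1257.136 × 4.13 = 5192 J
n(CaCl₂) = 7.69 / 110.98 = 0.06929 mol
Temperature rose, so q_rxn = −|q_surr| = -5.192 kJ
ΔH = q_rxn / n = -74.93 kJ/mol

ΔH = -74.9 kJ/mol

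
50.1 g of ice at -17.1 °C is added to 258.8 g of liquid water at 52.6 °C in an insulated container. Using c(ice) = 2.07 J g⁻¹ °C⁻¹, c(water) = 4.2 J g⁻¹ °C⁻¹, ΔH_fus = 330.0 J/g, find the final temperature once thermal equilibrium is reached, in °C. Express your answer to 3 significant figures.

T_f = 30.0 °C

Heat to bring ice to 0 °C and melt it: q₁ = 50.1×2.07×17.1 + 50.1×330.0 = 18306 J
Heat the water can supply cooling to 0 °C: 258.8×4.2×52.6 = 57174.1 J > q₁, so all ice melts.
Energy balance: 258.8×4.2×(52.6 − T) = 18306 + 50.1×4.2×(T − 0)
1086.96(52.6 − T) = 18306 + 210.42 T
57174.1 − 18306 = 1297.38 T
T = 38868.1 / 1297.38 = 29.96 °C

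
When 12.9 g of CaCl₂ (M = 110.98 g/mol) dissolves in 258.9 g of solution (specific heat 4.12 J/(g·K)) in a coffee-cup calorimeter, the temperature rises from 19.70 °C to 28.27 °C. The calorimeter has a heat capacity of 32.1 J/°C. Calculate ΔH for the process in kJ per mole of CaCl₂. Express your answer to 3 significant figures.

ΔH = -81.0 kJ/mol

|ΔT| = |28.27 − 19.70| = 8.57 °C
|q_surr| = (258.9 × 4.12 + 32.1) × 8.57 = 1098.768 × 8.57 = 9416 J
n(CaCl₂) = 12.9 / 110.98 = 0.1162 mol
Temperature rose, so q_rxn = −|q_surr| = -9.416 kJ
ΔH = q_rxn / n = -81.03 kJ/mol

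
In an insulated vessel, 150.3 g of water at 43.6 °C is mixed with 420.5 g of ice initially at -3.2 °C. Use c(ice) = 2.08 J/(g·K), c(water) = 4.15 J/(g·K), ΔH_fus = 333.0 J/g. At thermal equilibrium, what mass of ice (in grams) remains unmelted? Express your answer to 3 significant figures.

m_ice remaining = 347 g

Heat to warm all ice to 0 °C: 420.5×2.08×3.2 = 2798.8 J
Heat released by water cooling to 0 °C: 150.3×4.15×43.6 = 27195 J
27195 J < 2798.8 + 420.5×333.0 = 142825.3 J, so not all ice melts; final T = 0 °C.
Heat left for melting: 27195 − 2798.8 = 24396.2 J
Mass melted = 24396.2 / 333.0 = 73.26 g
Ice remaining = 420.5 − 73.26 = 347.24 g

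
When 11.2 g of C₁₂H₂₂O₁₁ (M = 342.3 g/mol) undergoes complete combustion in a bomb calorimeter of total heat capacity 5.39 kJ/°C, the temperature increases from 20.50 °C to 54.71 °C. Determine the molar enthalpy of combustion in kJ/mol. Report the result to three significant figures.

ΔT = 54.71 − 20.50 = 34.21 °C
q_cal = C_cal × ΔT = 5.39 × 34.21 = 184.3919 kJ
n = 11.2 / 342.3 = 0.03272 mol
q_rxn = −q_cal = -184.3919 kJ
ΔH = -184.3919 / 0.03272 = -5635 kJ/mol

ΔH = -5640 kJ/mol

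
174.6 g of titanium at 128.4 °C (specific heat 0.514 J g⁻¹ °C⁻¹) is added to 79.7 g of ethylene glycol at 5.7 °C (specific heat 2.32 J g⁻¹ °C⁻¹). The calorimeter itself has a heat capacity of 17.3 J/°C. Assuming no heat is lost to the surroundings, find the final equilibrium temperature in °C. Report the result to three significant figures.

Heat lost by titanium = heat gained by ethylene glycol + calorimeter.
(174.6)(0.514)(128.4 − T) = [(79.7)(2.32) + 17.3](T − 5.7)
89.7444 (128.4 − T) = 202.204 (T − 5.7)
11523 − 89.7444 T = 202.204 T − 1152.6
12675.6 = 291.9484 T
T = 43.42 °C

T_f = 43.4 °C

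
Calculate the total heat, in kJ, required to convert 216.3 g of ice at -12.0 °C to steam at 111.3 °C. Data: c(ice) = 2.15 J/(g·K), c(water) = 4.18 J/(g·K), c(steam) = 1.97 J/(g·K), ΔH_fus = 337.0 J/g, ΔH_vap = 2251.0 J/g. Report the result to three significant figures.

q1 (heat ice -12.0→0.0 °C): 216.3 × 2.15 × 12.0 = 5581 J
q2 (melt at 0 °C): 216.3 × 337.0 = 72893 J
q3 (heat water 0.0→100.0 °C): 216.3 × 4.18 × 100.0 = 90413 J
q4 (vaporize at 100 °C): 216.3 × 2251.0 = 486891 J
q5 (heat steam 100.0→111.3 °C): 216.3 × 1.97 × 11.3 = 4815 J
Total: 5581 + 72893 + 90413 + 486891 + 4815 = 660593 J = 661 kJ

q = 661 kJ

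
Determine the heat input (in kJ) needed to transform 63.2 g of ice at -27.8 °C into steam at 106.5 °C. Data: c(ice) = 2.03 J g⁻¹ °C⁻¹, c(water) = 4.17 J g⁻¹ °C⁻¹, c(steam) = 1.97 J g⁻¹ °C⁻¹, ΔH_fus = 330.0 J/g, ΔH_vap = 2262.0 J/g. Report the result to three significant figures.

q = 195 kJ

q1 (heat ice -27.8→0.0 °C): 63.2 × 2.03 × 27.8 = 3567 J
q2 (melt at 0 °C): 63.2 × 330.0 = 20856 J
q3 (heat water 0.0→100.0 °C): 63.2 × 4.17 × 100.0 = 26354 J
q4 (vaporize at 100 °C): 63.2 × 2262.0 = 142958 J
q5 (heat steam 100.0→106.5 °C): 63.2 × 1.97 × 6.5 = 809 J
Total: 3567 + 20856 + 26354 + 142958 + 809 = 194544 J = 195 kJ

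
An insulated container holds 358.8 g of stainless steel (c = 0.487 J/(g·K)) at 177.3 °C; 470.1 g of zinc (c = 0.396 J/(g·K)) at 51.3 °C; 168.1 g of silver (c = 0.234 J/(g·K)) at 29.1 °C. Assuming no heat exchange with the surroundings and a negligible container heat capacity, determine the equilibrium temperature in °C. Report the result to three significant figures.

T_f = 104 °C

Σ mᵢcᵢ(T − Tᵢ) = 0  ⇒  T = Σ mᵢcᵢTᵢ / Σ mᵢcᵢ
Σ mᵢcᵢ = 358.8×0.487 + 470.1×0.396 + 168.1×0.234 = 400.2306
Σ mᵢcᵢTᵢ = 174.7356×177.3 + 186.1596×51.3 + 39.3354×29.1 = 41675
T = 41675 / 400.2306 = 104.1 °C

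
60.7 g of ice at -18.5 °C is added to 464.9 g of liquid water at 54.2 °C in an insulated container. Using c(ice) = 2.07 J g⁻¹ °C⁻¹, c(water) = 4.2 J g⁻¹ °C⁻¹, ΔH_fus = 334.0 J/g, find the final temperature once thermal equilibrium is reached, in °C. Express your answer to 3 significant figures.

Heat to bring ice to 0 °C and melt it: q₁ = 60.7×2.07×18.5 + 60.7×334.0 = 22598 J
Heat the water can supply cooling to 0 °C: 464.9×4.2×54.2 = 105830 J > q₁, so all ice melts.
Energy balance: 464.9×4.2×(54.2 − T) = 22598 + 60.7×4.2×(T − 0)
1952.58(54.2 − T) = 22598 + 254.94 T
105830 − 22598 = 2207.52 T
T = 83232 / 2207.52 = 37.70 °C

T_f = 37.7 °C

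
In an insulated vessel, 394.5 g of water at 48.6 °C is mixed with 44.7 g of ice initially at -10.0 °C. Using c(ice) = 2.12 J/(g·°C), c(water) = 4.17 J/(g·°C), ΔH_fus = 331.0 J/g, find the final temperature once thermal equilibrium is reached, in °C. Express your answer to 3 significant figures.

T_f = 35.1 °C

Heat to bring ice to 0 °C and melt it: q₁ = 44.7×2.12×10.0 + 44.7×331.0 = 15743 J
Heat the water can supply cooling to 0 °C: 394.5×4.17×48.6 = 79950.2 J > q₁, so all ice melts.
Energy balance: 394.5×4.17×(48.6 − T) = 15743 + 44.7×4.17×(T − 0)
1645.065(48.6 − T) = 15743 + 186.399 T
79950.2 − 15743 = 1831.464 T
T = 64207.2 / 1831.464 = 35.06 °C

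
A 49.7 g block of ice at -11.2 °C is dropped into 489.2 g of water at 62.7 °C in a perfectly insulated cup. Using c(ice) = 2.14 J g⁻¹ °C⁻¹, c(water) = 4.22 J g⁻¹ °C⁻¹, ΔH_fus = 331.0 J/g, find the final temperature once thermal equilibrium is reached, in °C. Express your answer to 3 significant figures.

T_f = 49.2 °C

Heat to bring ice to 0 °C and melt it: q₁ = 49.7×2.14×11.2 + 49.7×331.0 = 17642 J
Heat the water can supply cooling to 0 °C: 489.2×4.22×62.7 = 129439 J > q₁, so all ice melts.
Energy balance: 489.2×4.22×(62.7 − T) = 17642 + 49.7×4.22×(T − 0)
2064.424(62.7 − T) = 17642 + 209.734 T
129439 − 17642 = 2274.158 T
T = 111797 / 2274.158 = 49.16 °C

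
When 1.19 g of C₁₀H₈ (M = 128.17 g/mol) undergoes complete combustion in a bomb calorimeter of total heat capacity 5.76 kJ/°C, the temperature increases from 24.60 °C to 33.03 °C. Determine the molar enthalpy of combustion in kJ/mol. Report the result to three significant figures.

ΔT = 33.03 − 24.60 = 8.43 °C
q_cal = C_cal × ΔT = 5.76 × 8.43 = 48.5568 kJ
n = 1.19 / 128.17 = 0.009285 mol
q_rxn = −q_cal = -48.5568 kJ
ΔH = -48.5568 / 0.009285 = -5230 kJ/mol

ΔH = -5230 kJ/mol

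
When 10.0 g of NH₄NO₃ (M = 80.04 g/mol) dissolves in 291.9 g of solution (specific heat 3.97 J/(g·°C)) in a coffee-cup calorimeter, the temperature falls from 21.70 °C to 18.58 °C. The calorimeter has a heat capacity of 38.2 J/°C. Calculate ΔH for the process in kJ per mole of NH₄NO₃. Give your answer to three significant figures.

|ΔT| = |18.58 − 21.70| = 3.12 °C
|q_surr| = (291.9 × 3.97 + 38.2) × 3.12 = 1197.043 × 3.12 = 3735 J
n(NH₄NO₃) = 10.0 / 80.04 = 0.1249 mol
Temperature fell, so q_rxn = +|q_surr| = 3.735 kJ
ΔH = q_rxn / n = 29.90 kJ/mol

ΔH = 29.9 kJ/mol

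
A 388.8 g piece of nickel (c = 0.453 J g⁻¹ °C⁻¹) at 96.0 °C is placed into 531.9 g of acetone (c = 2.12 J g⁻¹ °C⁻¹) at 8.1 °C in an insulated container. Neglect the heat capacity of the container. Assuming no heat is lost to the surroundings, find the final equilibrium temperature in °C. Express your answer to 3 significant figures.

Heat lost by nickel = heat gained by acetone.
(388.8)(0.453)(96.0 − T) = (531.9)(2.12)(T − 8.1)
176.1264 (96.0 − T) = 1127.628 (T − 8.1)
16908 − 176.1264 T = 1127.628 T − 9133.8
26041.8 = 1303.7544 T
T = 19.97 °C

T_f = 20.0 °C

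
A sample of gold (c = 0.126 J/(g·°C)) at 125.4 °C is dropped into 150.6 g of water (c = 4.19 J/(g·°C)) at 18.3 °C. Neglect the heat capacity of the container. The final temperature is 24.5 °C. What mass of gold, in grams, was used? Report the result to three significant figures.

q_gained = (150.6 × 4.19) × (24.5 − 18.3) = 3912 J
q_lost = m × 0.126 × (125.4 − 24.5) = 12.7134 m
m = 3912 / 12.7134 = 308 g

m = 308 g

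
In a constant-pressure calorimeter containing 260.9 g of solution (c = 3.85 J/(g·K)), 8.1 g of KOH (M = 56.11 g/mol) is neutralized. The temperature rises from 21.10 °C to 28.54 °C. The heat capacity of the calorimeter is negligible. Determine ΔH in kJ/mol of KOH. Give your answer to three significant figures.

|ΔT| = |28.54 − 21.10| = 7.44 °C
|q_surr| = (260.9 × 3.85) × 7.44 = 1004.465 × 7.44 = 7473 J
n(KOH) = 8.1 / 56.11 = 0.1444 mol
Temperature rose, so q_rxn = −|q_surr| = -7.473 kJ
ΔH = q_rxn / n = -51.75 kJ/mol

ΔH = -51.8 kJ/mol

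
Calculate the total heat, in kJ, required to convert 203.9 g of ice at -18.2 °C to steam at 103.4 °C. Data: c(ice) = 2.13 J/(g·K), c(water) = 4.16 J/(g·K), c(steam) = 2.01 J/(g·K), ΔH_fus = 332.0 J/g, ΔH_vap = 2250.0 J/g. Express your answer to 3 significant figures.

q = 621 kJ

q1 (heat ice -18.2→0.0 °C): 203.9 × 2.13 × 18.2 = 7904 J
q2 (melt at 0 °C): 203.9 × 332.0 = 67695 J
q3 (heat water 0.0→100.0 °C): 203.9 × 4.16 × 100.0 = 84822 J
q4 (vaporize at 100 °C): 203.9 × 2250.0 = 458775 J
q5 (heat steam 100.0→103.4 °C): 203.9 × 2.01 × 3.4 = 1393 J
Total: 7904 + 67695 + 84822 + 458775 + 1393 = 620589 J = 621 kJ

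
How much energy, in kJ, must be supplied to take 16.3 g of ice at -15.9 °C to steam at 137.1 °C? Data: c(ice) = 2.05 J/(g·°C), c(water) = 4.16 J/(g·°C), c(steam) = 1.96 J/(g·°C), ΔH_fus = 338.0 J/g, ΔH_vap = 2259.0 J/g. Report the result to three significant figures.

q1 (heat ice -15.9→0.0 °C): 16.3 × 2.05 × 15.9 = 531 J
q2 (melt at 0 °C): 16.3 × 338.0 = 5509 J
q3 (heat water 0.0→100.0 °C): 16.3 × 4.16 × 100.0 = 6781 J
q4 (vaporize at 100 °C): 16.3 × 2259.0 = 36822 J
q5 (heat steam 100.0→137.1 °C): 16.3 × 1.96 × 37.1 = 1185 J
Total: 531 + 5509 + 6781 + 36822 + 1185 = 50828 J = 50.8 kJ

q = 50.8 kJ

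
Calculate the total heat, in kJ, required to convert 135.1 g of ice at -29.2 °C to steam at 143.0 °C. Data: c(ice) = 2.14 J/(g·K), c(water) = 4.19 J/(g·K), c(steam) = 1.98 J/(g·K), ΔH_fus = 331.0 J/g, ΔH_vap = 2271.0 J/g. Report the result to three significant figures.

q = 428 kJ

q1 (heat ice -29.2→0.0 °C): 135.1 × 2.14 × 29.2 = 8442 J
q2 (melt at 0 °C): 135.1 × 331.0 = 44718 J
q3 (heat water 0.0→100.0 °C): 135.1 × 4.19 × 100.0 = 56607 J
q4 (vaporize at 100 °C): 135.1 × 2271.0 = 306812 J
q5 (heat steam 100.0→143.0 °C): 135.1 × 1.98 × 43.0 = 11502 J
Total: 8442 + 44718 + 56607 + 306812 + 11502 = 428081 J = 428 kJ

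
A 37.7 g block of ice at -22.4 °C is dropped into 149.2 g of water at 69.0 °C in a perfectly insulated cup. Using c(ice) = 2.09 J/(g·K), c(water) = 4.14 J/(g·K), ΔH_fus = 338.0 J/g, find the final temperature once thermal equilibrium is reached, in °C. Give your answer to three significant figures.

T_f = 36.3 °C

Heat to bring ice to 0 °C and melt it: q₁ = 37.7×2.09×22.4 + 37.7×338.0 = 14508 J
Heat the water can supply cooling to 0 °C: 149.2×4.14×69.0 = 42620.5 J > q₁, so all ice melts.
Energy balance: 149.2×4.14×(69.0 − T) = 14508 + 37.7×4.14×(T − 0)
617.688(69.0 − T) = 14508 + 156.078 T
42620.5 − 14508 = 773.766 T
T = 28112.5 / 773.766 = 36.33 °C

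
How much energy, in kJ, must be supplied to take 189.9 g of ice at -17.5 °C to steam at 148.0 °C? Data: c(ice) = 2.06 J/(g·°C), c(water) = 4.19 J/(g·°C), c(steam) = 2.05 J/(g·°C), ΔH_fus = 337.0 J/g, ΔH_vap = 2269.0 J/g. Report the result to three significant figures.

q = 600 kJ

q1 (heat ice -17.5→0.0 °C): 189.9 × 2.06 × 17.5 = 6846 J
q2 (melt at 0 °C): 189.9 × 337.0 = 63996 J
q3 (heat water 0.0→100.0 °C): 189.9 × 4.19 × 100.0 = 79568 J
q4 (vaporize at 100 °C): 189.9 × 2269.0 = 430883 J
q5 (heat steam 100.0→148.0 °C): 189.9 × 2.05 × 48.0 = 18686 J
Total: 6846 + 63996 + 79568 + 430883 + 18686 = 599979 J = 600 kJ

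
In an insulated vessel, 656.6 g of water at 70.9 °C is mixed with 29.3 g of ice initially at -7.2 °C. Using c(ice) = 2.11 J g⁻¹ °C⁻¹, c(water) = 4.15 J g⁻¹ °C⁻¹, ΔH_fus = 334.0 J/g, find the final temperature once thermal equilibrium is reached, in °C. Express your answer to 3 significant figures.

T_f = 64.3 °C

Heat to bring ice to 0 °C and melt it: q₁ = 29.3×2.11×7.2 + 29.3×334.0 = 10231 J
Heat the water can supply cooling to 0 °C: 656.6×4.15×70.9 = 193195 J > q₁, so all ice melts.
Energy balance: 656.6×4.15×(70.9 − T) = 10231 + 29.3×4.15×(T − 0)
2724.89(70.9 − T) = 10231 + 121.595 T
193195 − 10231 = 2846.485 T
T = 182964 / 2846.485 = 64.28 °C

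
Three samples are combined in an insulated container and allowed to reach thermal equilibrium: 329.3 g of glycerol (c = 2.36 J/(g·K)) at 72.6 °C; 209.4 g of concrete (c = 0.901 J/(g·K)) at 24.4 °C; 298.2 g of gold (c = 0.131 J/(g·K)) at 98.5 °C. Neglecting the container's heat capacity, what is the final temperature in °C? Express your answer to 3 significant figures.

T_f = 64.6 °C

Σ mᵢcᵢ(T − Tᵢ) = 0  ⇒  T = Σ mᵢcᵢTᵢ / Σ mᵢcᵢ
Σ mᵢcᵢ = 329.3×2.36 + 209.4×0.901 + 298.2×0.131 = 1004.8816
Σ mᵢcᵢTᵢ = 777.148×72.6 + 188.6694×24.4 + 39.0642×98.5 = 64872
T = 64872 / 1004.8816 = 64.56 °C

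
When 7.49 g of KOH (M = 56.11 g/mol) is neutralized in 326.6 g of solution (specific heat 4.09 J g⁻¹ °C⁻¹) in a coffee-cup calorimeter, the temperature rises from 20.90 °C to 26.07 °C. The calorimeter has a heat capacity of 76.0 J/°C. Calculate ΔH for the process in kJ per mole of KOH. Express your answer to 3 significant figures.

|ΔT| = |26.07 − 20.90| = 5.17 °C
|q_surr| = (326.6 × 4.09 + 76.0) × 5.17 = 1411.794 × 5.17 = 7299 J
n(KOH) = 7.49 / 56.11 = 0.1335 mol
Temperature rose, so q_rxn = −|q_surr| = -7.299 kJ
ΔH = q_rxn / n = -54.67 kJ/mol

ΔH = -54.7 kJ/mol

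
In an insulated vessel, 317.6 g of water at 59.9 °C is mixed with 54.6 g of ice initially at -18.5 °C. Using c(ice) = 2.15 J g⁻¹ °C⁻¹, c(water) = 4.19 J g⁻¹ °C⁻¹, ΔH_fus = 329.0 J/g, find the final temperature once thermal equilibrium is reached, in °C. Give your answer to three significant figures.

Heat to bring ice to 0 °C and melt it: q₁ = 54.6×2.15×18.5 + 54.6×329.0 = 20135 J
Heat the water can supply cooling to 0 °C: 317.6×4.19×59.9 = 79711.6 J > q₁, so all ice melts.
Energy balance: 317.6×4.19×(59.9 − T) = 20135 + 54.6×4.19×(T − 0)
1330.744(59.9 − T) = 20135 + 228.774 T
79711.6 − 20135 = 1559.518 T
T = 59576.6 / 1559.518 = 38.20 °C

T_f = 38.2 °C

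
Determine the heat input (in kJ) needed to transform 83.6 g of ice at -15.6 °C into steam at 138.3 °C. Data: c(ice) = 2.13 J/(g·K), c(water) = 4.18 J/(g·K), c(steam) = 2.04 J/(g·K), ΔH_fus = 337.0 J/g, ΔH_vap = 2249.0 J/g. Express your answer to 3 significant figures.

q = 260 kJ

q1 (heat ice -15.6→0.0 °C): 83.6 × 2.13 × 15.6 = 2778 J
q2 (melt at 0 °C): 83.6 × 337.0 = 28173 J
q3 (heat water 0.0→100.0 °C): 83.6 × 4.18 × 100.0 = 34945 J
q4 (vaporize at 100 °C): 83.6 × 2249.0 = 188016 J
q5 (heat steam 100.0→138.3 °C): 83.6 × 2.04 × 38.3 = 6532 J
Total: 2778 + 28173 + 34945 + 188016 + 6532 = 260444 J = 260 kJ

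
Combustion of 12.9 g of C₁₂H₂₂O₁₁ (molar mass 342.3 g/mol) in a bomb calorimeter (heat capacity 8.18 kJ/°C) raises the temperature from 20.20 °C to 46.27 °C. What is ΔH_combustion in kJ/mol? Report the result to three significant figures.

ΔT = 46.27 − 20.20 = 26.07 °C
q_cal = C_cal × ΔT = 8.18 × 26.07 = 213.2526 kJ
n = 12.9 / 342.3 = 0.03769 mol
q_rxn = −q_cal = -213.2526 kJ
ΔH = -213.2526 / 0.03769 = -5658 kJ/mol

ΔH = -5660 kJ/mol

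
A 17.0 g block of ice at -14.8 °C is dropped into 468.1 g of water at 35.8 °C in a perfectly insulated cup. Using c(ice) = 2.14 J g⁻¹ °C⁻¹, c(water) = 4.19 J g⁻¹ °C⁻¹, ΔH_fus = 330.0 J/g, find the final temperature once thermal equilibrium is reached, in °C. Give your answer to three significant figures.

T_f = 31.5 °C

Heat to bring ice to 0 °C and melt it: q₁ = 17.0×2.14×14.8 + 17.0×330.0 = 6148.4 J
Heat the water can supply cooling to 0 °C: 468.1×4.19×35.8 = 70215.9 J > q₁, so all ice melts.
Energy balance: 468.1×4.19×(35.8 − T) = 6148.4 + 17.0×4.19×(T − 0)
1961.339(35.8 − T) = 6148.4 + 71.23 T
70215.9 − 6148.4 = 2032.569 T
T = 64067.5 / 2032.569 = 31.52 °C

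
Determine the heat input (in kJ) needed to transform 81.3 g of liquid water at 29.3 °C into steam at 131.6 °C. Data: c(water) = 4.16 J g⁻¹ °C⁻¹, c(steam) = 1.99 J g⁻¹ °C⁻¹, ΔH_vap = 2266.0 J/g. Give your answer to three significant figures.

q1 (heat water 29.3→100.0 °C): 81.3 × 4.16 × 70.7 = 23911 J
q2 (vaporize at 100 °C): 81.3 × 2266.0 = 184226 J
q3 (heat steam 100.0→131.6 °C): 81.3 × 1.99 × 31.6 = 5112 J
Total: 23911 + 184226 + 5112 = 213249 J = 213 kJ

q = 213 kJ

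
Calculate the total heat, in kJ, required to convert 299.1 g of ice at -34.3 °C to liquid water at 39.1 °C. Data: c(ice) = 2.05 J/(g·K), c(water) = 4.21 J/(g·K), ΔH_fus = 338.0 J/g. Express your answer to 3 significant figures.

q = 171 kJ

q1 (heat ice -34.3→0.0 °C): 299.1 × 2.05 × 34.3 = 21031 J
q2 (melt at 0 °C): 299.1 × 338.0 = 101096 J
q3 (heat water 0.0→39.1 °C): 299.1 × 4.21 × 39.1 = 49235 J
Total: 21031 + 101096 + 49235 = 171362 J = 171 kJ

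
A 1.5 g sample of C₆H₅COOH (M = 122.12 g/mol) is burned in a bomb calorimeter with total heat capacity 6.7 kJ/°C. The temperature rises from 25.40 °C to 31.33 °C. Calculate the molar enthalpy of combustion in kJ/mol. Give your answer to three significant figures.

ΔH = -3230 kJ/mol

ΔT = 31.33 − 25.40 = 5.93 °C
q_cal = C_cal × ΔT = 6.7 × 5.93 = 39.731 kJ
n = 1.5 / 122.12 = 0.012283 mol
q_rxn = −q_cal = -39.731 kJ
ΔH = -39.731 / 0.012283 = -3234.6 kJ/mol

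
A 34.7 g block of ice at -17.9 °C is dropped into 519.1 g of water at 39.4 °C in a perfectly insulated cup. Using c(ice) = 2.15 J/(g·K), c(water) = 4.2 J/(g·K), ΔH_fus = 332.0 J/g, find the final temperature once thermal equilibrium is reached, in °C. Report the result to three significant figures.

T_f = 31.4 °C

Heat to bring ice to 0 °C and melt it: q₁ = 34.7×2.15×17.9 + 34.7×332.0 = 12856 J
Heat the water can supply cooling to 0 °C: 519.1×4.2×39.4 = 85900.7 J > q₁, so all ice melts.
Energy balance: 519.1×4.2×(39.4 − T) = 12856 + 34.7×4.2×(T − 0)
2180.22(39.4 − T) = 12856 + 145.74 T
85900.7 − 12856 = 2325.96 T
T = 73044.7 / 2325.96 = 31.40 °C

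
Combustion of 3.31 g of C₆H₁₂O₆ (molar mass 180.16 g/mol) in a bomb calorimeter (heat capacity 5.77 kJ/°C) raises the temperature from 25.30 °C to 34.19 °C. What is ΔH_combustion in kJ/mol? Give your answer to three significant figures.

ΔT = 34.19 − 25.30 = 8.89 °C
q_cal = C_cal × ΔT = 5.77 × 8.89 = 51.2953 kJ
n = 3.31 / 180.16 = 0.01837 mol
q_rxn = −q_cal = -51.2953 kJ
ΔH = -51.2953 / 0.01837 = -2792 kJ/mol

ΔH = -2790 kJ/mol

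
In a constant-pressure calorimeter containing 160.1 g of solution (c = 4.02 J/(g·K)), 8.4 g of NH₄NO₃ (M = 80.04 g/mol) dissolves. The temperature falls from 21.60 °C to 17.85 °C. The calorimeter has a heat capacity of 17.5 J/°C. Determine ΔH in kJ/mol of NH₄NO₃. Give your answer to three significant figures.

|ΔT| = |17.85 − 21.60| = 3.75 °C
|q_surr| = (160.1 × 4.02 + 17.5) × 3.75 = 661.102 × 3.75 = 2479 J
n(NH₄NO₃) = 8.4 / 80.04 = 0.1049 mol
Temperature fell, so q_rxn = +|q_surr| = 2.479 kJ
ΔH = q_rxn / n = 23.63 kJ/mol

ΔH = 23.6 kJ/mol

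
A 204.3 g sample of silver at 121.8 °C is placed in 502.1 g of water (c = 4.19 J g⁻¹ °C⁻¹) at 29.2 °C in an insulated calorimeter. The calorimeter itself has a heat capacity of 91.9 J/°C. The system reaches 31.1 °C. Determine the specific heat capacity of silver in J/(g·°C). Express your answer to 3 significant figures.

q_gained = (502.1 × 4.19 + 91.9) × (31.1 − 29.2) = 4172 J
q_lost = 204.3 × c × (121.8 − 31.1) = 18530.01 c
Set equal: c = 4172 / 18530.01 = 0.225 J/(g·°C)

c = 0.225 J/(g·°C)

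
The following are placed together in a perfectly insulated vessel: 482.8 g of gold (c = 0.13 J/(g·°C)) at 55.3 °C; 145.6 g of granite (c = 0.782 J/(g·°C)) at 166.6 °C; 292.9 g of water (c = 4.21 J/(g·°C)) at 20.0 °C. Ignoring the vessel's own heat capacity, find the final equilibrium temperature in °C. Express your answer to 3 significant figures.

T_f = 33.4 °C

Σ mᵢcᵢ(T − Tᵢ) = 0  ⇒  T = Σ mᵢcᵢTᵢ / Σ mᵢcᵢ
Σ mᵢcᵢ = 482.8×0.13 + 145.6×0.782 + 292.9×4.21 = 1409.7322
Σ mᵢcᵢTᵢ = 62.764×55.3 + 113.8592×166.6 + 1233.109×20.0 = 47102
T = 47102 / 1409.7322 = 33.41 °C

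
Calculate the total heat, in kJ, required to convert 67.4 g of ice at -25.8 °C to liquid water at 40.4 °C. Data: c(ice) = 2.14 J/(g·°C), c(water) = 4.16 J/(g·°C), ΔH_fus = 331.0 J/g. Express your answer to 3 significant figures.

q = 37.4 kJ

q1 (heat ice -25.8→0.0 °C): 67.4 × 2.14 × 25.8 = 3721 J
q2 (melt at 0 °C): 67.4 × 331.0 = 22309 J
q3 (heat water 0.0→40.4 °C): 67.4 × 4.16 × 40.4 = 11328 J
Total: 3721 + 22309 + 11328 = 37358 J = 37.4 kJ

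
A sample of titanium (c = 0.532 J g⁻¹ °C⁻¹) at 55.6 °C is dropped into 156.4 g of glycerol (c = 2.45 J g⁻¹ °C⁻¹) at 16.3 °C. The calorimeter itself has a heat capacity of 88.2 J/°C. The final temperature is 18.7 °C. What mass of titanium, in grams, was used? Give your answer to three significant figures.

m = 57.6 g

q_gained = (156.4 × 2.45 + 88.2) × (18.7 − 16.3) = 1131 J
q_lost = m × 0.532 × (55.6 − 18.7) = 19.6308 m
m = 1131 / 19.6308 = 57.6 g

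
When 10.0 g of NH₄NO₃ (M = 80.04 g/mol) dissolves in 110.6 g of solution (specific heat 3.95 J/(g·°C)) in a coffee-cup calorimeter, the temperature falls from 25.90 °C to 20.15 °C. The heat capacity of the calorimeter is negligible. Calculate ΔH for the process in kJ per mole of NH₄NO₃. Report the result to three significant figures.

|ΔT| = |20.15 − 25.90| = 5.75 °C
|q_surr| = (110.6 × 3.95) × 5.75 = 436.87 × 5.75 = 2512 J
n(NH₄NO₃) = 10.0 / 80.04 = 0.1249 mol
Temperature fell, so q_rxn = +|q_surr| = 2.512 kJ
ΔH = q_rxn / n = 20.11 kJ/mol

ΔH = 20.1 kJ/mol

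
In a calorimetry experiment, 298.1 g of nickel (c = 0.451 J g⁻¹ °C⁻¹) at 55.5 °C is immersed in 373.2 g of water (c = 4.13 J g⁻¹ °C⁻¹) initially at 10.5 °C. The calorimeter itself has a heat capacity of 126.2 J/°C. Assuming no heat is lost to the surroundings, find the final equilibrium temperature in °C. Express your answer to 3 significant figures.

T_f = 13.9 °C

Heat lost by nickel = heat gained by water + calorimeter.
(298.1)(0.451)(55.5 − T) = [(373.2)(4.13) + 126.2](T − 10.5)
134.4431 (55.5 − T) = 1667.516 (T − 10.5)
7461.6 − 134.4431 T = 1667.516 T − 17509
24970.6 = 1801.9591 T
T = 13.86 °C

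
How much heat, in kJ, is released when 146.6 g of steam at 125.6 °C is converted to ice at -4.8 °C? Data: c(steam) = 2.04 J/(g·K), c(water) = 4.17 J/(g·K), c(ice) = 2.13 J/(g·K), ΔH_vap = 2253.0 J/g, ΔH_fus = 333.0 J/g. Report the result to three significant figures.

q = 449 kJ

q1 (cool steam 125.6→100 °C): 146.6 × 2.04 × 25.6 = 7656 J
q2 (condense at 100 °C): 146.6 × 2253.0 = 330290 J
q3 (cool water 100→0 °C): 146.6 × 4.17 × 100.0 = 61132 J
q4 (freeze at 0 °C): 146.6 × 333.0 = 48818 J
q5 (cool ice 0→-4.8 °C): 146.6 × 2.13 × 4.8 = 1499 J
Total: 7656 + 330290 + 61132 + 48818 + 1499 = 449395 J = 449 kJ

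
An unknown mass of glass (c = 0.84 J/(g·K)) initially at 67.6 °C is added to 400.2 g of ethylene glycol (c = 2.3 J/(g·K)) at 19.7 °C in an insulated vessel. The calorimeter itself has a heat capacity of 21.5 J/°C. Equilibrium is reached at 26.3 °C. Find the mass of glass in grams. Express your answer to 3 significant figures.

q_gained = (400.2 × 2.3 + 21.5) × (26.3 − 19.7) = 6217 J
q_lost = m × 0.84 × (67.6 − 26.3) = 34.692 m
m = 6217 / 34.692 = 179 g

m = 179 g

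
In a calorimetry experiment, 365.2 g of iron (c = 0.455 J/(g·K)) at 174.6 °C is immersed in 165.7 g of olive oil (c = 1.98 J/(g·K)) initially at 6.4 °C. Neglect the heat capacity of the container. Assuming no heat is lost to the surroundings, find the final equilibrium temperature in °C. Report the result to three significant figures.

Heat lost by iron = heat gained by olive oil.
(365.2)(0.455)(174.6 − T) = (165.7)(1.98)(T − 6.4)
166.166 (174.6 − T) = 328.086 (T − 6.4)
29013 − 166.166 T = 328.086 T − 2099.8
31112.8 = 494.252 T
T = 62.949 °C

T_f = 62.9 °C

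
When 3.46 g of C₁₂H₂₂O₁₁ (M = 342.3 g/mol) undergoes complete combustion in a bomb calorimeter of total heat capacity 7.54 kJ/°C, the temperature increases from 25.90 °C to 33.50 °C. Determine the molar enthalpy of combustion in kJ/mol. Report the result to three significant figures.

ΔT = 33.50 − 25.90 = 7.60 °C
q_cal = C_cal × ΔT = 7.54 × 7.60 = 57.304 kJ
n = 3.46 / 342.3 = 0.01011 mol
q_rxn = −q_cal = -57.304 kJ
ΔH = -57.304 / 0.01011 = -5668 kJ/mol

ΔH = -5670 kJ/mol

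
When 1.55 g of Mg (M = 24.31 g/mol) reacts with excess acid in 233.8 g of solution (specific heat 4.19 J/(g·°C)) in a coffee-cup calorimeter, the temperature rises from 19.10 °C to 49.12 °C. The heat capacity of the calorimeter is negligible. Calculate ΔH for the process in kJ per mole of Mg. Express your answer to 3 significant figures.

ΔH = -461 kJ/mol

|ΔT| = |49.12 − 19.10| = 30.02 °C
|q_surr| = (233.8 × 4.19) × 30.02 = 979.622 × 30.02 = 29410 J
n(Mg) = 1.55 / 24.31 = 0.06376 mol
Temperature rose, so q_rxn = −|q_surr| = -29.41 kJ
ΔH = q_rxn / n = -461.3 kJ/mol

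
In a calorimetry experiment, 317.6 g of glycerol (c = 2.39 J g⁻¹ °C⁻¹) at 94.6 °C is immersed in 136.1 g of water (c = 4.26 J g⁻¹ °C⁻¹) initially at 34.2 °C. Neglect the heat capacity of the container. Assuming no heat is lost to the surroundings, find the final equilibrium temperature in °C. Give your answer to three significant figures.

T_f = 68.4 °C

Heat lost by glycerol = heat gained by water.
(317.6)(2.39)(94.6 − T) = (136.1)(4.26)(T − 34.2)
759.064 (94.6 − T) = 579.786 (T − 34.2)
71807 − 759.064 T = 579.786 T − 19829
91636 = 1338.850 T
T = 68.44 °C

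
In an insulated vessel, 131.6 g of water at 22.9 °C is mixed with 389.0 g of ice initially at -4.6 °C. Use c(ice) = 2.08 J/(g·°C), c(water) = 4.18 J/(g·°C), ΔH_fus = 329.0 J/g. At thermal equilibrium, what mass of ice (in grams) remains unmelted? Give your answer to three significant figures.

Heat to warm all ice to 0 °C: 389.0×2.08×4.6 = 3722.0 J
Heat released by water cooling to 0 °C: 131.6×4.18×22.9 = 12597 J
12597 J < 3722.0 + 389.0×329.0 = 131703.0 J, so not all ice melts; final T = 0 °C.
Heat left for melting: 12597 − 3722.0 = 8875.0 J
Mass melted = 8875.0 / 329.0 = 26.98 g
Ice remaining = 389.0 − 26.98 = 362.02 g

m_ice remaining = 362 g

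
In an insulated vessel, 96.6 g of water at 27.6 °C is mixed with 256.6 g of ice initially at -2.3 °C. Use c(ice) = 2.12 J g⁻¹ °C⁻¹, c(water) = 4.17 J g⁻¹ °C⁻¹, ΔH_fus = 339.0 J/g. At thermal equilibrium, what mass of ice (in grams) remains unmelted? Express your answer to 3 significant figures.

Heat to warm all ice to 0 °C: 256.6×2.12×2.3 = 1251.2 J
Heat released by water cooling to 0 °C: 96.6×4.17×27.6 = 11118 J
11118 J < 1251.2 + 256.6×339.0 = 88238.6 J, so not all ice melts; final T = 0 °C.
Heat left for melting: 11118 − 1251.2 = 9866.8 J
Mass melted = 9866.8 / 339.0 = 29.11 g
Ice remaining = 256.6 − 29.11 = 227.49 g

m_ice remaining = 227 g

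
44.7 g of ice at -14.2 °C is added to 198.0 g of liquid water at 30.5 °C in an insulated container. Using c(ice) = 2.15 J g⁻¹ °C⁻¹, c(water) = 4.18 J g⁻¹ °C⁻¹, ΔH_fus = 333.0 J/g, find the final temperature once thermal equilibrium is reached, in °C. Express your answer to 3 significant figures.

T_f = 8.86 °C

Heat to bring ice to 0 °C and melt it: q₁ = 44.7×2.15×14.2 + 44.7×333.0 = 16250 J
Heat the water can supply cooling to 0 °C: 198.0×4.18×30.5 = 25243.0 J > q₁, so all ice melts.
Energy balance: 198.0×4.18×(30.5 − T) = 16250 + 44.7×4.18×(T − 0)
827.64(30.5 − T) = 16250 + 186.846 T
25243.0 − 16250 = 1014.486 T
T = 8993.0 / 1014.486 = 8.8646 °C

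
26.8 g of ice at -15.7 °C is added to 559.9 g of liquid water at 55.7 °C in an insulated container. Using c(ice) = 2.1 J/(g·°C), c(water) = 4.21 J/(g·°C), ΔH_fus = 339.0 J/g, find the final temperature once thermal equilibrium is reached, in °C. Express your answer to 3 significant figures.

T_f = 49.1 °C

Heat to bring ice to 0 °C and melt it: q₁ = 26.8×2.1×15.7 + 26.8×339.0 = 9968.8 J
Heat the water can supply cooling to 0 °C: 559.9×4.21×55.7 = 131295 J > q₁, so all ice melts.
Energy balance: 559.9×4.21×(55.7 − T) = 9968.8 + 26.8×4.21×(T − 0)
2357.179(55.7 − T) = 9968.8 + 112.828 T
131295 − 9968.8 = 2470.007 T
T = 121326.2 / 2470.007 = 49.12 °C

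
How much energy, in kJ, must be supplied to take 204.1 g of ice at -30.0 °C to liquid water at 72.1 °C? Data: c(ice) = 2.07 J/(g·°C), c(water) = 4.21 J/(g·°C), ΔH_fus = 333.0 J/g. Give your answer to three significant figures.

q1 (heat ice -30.0→0.0 °C): 204.1 × 2.07 × 30.0 = 12675 J
q2 (melt at 0 °C): 204.1 × 333.0 = 67965 J
q3 (heat water 0.0→72.1 °C): 204.1 × 4.21 × 72.1 = 61953 J
Total: 12675 + 67965 + 61953 = 142593 J = 143 kJ

q = 143 kJ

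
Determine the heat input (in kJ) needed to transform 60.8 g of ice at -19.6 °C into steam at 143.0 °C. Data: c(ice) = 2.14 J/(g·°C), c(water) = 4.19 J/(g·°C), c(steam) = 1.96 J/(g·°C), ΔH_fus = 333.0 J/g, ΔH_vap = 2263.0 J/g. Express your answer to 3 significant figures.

q = 191 kJ

q1 (heat ice -19.6→0.0 °C): 60.8 × 2.14 × 19.6 = 2550 J
q2 (melt at 0 °C): 60.8 × 333.0 = 20246 J
q3 (heat water 0.0→100.0 °C): 60.8 × 4.19 × 100.0 = 25475 J
q4 (vaporize at 100 °C): 60.8 × 2263.0 = 137590 J
q5 (heat steam 100.0→143.0 °C): 60.8 × 1.96 × 43.0 = 5124 J
Total: 2550 + 20246 + 25475 + 137590 + 5124 = 190985 J = 191 kJ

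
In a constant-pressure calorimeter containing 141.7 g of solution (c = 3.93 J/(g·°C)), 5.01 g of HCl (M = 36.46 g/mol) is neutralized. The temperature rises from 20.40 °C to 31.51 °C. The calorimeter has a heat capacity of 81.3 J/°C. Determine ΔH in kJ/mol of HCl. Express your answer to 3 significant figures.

ΔH = -51.6 kJ/mol

|ΔT| = |31.51 − 20.40| = 11.11 °C
|q_surr| = (141.7 × 3.93 + 81.3) × 11.11 = 638.181 × 11.11 = 7090 J
n(HCl) = 5.01 / 36.46 = 0.1374 mol
Temperature rose, so q_rxn = −|q_surr| = -7.090 kJ
ΔH = q_rxn / n = -51.60 kJ/mol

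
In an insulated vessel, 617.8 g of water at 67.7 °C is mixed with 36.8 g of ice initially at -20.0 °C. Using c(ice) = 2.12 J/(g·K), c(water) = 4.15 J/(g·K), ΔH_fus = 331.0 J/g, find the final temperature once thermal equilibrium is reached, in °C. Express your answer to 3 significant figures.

T_f = 58.8 °C

Heat to bring ice to 0 °C and melt it: q₁ = 36.8×2.12×20.0 + 36.8×331.0 = 13741 J
Heat the water can supply cooling to 0 °C: 617.8×4.15×67.7 = 173574 J > q₁, so all ice melts.
Energy balance: 617.8×4.15×(67.7 − T) = 13741 + 36.8×4.15×(T − 0)
2563.87(67.7 − T) = 13741 + 152.72 T
173574 − 13741 = 2716.59 T
T = 159833 / 2716.59 = 58.84 °C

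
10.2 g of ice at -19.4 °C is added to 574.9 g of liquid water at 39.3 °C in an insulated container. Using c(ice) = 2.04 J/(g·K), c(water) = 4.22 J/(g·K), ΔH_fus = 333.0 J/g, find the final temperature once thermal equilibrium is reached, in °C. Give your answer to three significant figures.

Heat to bring ice to 0 °C and melt it: q₁ = 10.2×2.04×19.4 + 10.2×333.0 = 3800.3 J
Heat the water can supply cooling to 0 °C: 574.9×4.22×39.3 = 95344.9 J > q₁, so all ice melts.
Energy balance: 574.9×4.22×(39.3 − T) = 3800.3 + 10.2×4.22×(T − 0)
2426.078(39.3 − T) = 3800.3 + 43.044 T
95344.9 − 3800.3 = 2469.122 T
T = 91544.6 / 2469.122 = 37.08 °C

T_f = 37.1 °C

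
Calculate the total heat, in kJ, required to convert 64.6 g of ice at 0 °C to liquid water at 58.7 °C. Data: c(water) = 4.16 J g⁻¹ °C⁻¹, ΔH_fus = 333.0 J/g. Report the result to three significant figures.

q = 37.3 kJ

q1 (melt at 0 °C): 64.6 × 333.0 = 21512 J
q2 (heat water 0.0→58.7 °C): 64.6 × 4.16 × 58.7 = 15775 J
Total: 21512 + 15775 = 37287 J = 37.3 kJ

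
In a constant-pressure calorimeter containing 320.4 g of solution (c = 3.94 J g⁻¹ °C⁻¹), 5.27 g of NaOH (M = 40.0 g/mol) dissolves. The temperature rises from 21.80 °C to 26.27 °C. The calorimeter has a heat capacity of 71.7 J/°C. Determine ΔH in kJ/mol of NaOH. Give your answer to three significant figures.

|ΔT| = |26.27 − 21.80| = 4.47 °C
|q_surr| = (320.4 × 3.94 + 71.7) × 4.47 = 1334.076 × 4.47 = 5963.3 J
n(NaOH) = 5.27 / 40.0 = 0.13175 mol
Temperature rose, so q_rxn = −|q_surr| = -5.9633 kJ
ΔH = q_rxn / n = -45.26 kJ/mol

ΔH = -45.3 kJ/mol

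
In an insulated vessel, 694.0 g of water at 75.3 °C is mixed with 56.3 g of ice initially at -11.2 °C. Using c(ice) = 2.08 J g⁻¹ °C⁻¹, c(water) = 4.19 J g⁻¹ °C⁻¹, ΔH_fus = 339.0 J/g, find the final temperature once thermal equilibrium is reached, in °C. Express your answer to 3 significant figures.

Heat to bring ice to 0 °C and melt it: q₁ = 56.3×2.08×11.2 + 56.3×339.0 = 20397 J
Heat the water can supply cooling to 0 °C: 694.0×4.19×75.3 = 218962 J > q₁, so all ice melts.
Energy balance: 694.0×4.19×(75.3 − T) = 20397 + 56.3×4.19×(T − 0)
2907.86(75.3 − T) = 20397 + 235.897 T
218962 − 20397 = 3143.757 T
T = 198565 / 3143.757 = 63.16 °C

T_f = 63.2 °C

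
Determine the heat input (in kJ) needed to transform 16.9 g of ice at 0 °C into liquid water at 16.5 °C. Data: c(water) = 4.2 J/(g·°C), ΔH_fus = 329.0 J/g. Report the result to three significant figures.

q = 6.73 kJ

q1 (melt at 0 °C): 16.9 × 329.0 = 5560 J
q2 (heat water 0.0→16.5 °C): 16.9 × 4.2 × 16.5 = 1171 J
Total: 5560 + 1171 = 6731 J = 6.73 kJ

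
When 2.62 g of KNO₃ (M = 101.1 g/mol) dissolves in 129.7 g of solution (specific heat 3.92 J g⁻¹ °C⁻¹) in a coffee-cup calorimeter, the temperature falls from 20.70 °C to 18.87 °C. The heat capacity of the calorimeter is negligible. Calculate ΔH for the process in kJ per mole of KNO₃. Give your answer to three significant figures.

|ΔT| = |18.87 − 20.70| = 1.83 °C
|q_surr| = (129.7 × 3.92) × 1.83 = 508.424 × 1.83 = 930.4 J
n(KNO₃) = 2.62 / 101.1 = 0.02591 mol
Temperature fell, so q_rxn = +|q_surr| = 0.9304 kJ
ΔH = q_rxn / n = 35.91 kJ/mol

ΔH = 35.9 kJ/mol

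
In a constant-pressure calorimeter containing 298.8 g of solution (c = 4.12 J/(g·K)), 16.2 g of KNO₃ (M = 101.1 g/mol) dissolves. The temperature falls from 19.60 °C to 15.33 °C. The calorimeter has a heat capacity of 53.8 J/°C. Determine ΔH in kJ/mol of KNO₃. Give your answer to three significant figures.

ΔH = 34.2 kJ/mol

|ΔT| = |15.33 − 19.60| = 4.27 °C
|q_surr| = (298.8 × 4.12 + 53.8) × 4.27 = 1284.856 × 4.27 = 5486 J
n(KNO₃) = 16.2 / 101.1 = 0.1602 mol
Temperature fell, so q_rxn = +|q_surr| = 5.486 kJ
ΔH = q_rxn / n = 34.24 kJ/mol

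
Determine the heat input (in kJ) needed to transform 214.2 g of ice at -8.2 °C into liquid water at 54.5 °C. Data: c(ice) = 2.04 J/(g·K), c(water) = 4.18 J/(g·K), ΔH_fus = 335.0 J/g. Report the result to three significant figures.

q1 (heat ice -8.2→0.0 °C): 214.2 × 2.04 × 8.2 = 3583 J
q2 (melt at 0 °C): 214.2 × 335.0 = 71757 J
q3 (heat water 0.0→54.5 °C): 214.2 × 4.18 × 54.5 = 48797 J
Total: 3583 + 71757 + 48797 = 124137 J = 124 kJ

q = 124 kJ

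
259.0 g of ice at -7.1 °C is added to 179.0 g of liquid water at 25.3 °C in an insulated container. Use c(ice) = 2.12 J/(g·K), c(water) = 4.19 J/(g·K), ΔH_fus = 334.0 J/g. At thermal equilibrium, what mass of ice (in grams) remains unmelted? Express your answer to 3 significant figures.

Heat to warm all ice to 0 °C: 259.0×2.12×7.1 = 3898.5 J
Heat released by water cooling to 0 °C: 179.0×4.19×25.3 = 18975 J
18975 J < 3898.5 + 259.0×334.0 = 90404.5 J, so not all ice melts; final T = 0 °C.
Heat left for melting: 18975 − 3898.5 = 15076.5 J
Mass melted = 15076.5 / 334.0 = 45.14 g
Ice remaining = 259.0 − 45.14 = 213.86 g

m_ice remaining = 214 g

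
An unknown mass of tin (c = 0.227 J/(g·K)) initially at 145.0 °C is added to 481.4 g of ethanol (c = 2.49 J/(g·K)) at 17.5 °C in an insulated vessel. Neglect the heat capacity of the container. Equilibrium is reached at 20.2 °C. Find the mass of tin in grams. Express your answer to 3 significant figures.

m = 114 g

q_gained = (481.4 × 2.49) × (20.2 − 17.5) = 3236 J
q_lost = m × 0.227 × (145.0 − 20.2) = 28.3296 m
m = 3236 / 28.3296 = 114 g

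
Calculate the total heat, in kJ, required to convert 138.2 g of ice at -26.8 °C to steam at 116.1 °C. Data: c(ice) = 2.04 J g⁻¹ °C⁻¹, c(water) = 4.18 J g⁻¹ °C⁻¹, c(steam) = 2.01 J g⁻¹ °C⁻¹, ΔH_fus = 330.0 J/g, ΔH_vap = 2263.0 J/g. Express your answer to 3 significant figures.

q = 428 kJ

q1 (heat ice -26.8→0.0 °C): 138.2 × 2.04 × 26.8 = 7556 J
q2 (melt at 0 °C): 138.2 × 330.0 = 45606 J
q3 (heat water 0.0→100.0 °C): 138.2 × 4.18 × 100.0 = 57768 J
q4 (vaporize at 100 °C): 138.2 × 2263.0 = 312747 J
q5 (heat steam 100.0→116.1 °C): 138.2 × 2.01 × 16.1 = 4472 J
Total: 7556 + 45606 + 57768 + 312747 + 4472 = 428149 J = 428 kJ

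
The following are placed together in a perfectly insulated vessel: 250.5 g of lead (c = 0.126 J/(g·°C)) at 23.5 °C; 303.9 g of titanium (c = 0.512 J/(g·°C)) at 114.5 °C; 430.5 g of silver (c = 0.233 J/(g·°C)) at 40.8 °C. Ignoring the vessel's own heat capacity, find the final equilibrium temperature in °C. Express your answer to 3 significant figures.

Σ mᵢcᵢ(T − Tᵢ) = 0  ⇒  T = Σ mᵢcᵢTᵢ / Σ mᵢcᵢ
Σ mᵢcᵢ = 250.5×0.126 + 303.9×0.512 + 430.5×0.233 = 287.4663
Σ mᵢcᵢTᵢ = 31.563×23.5 + 155.5968×114.5 + 100.3065×40.8 = 22650
T = 22650 / 287.4663 = 78.79 °C

T_f = 78.8 °C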